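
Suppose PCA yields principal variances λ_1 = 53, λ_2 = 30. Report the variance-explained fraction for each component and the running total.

Step 1 — total variance = trace(Sigma) = Σ λ_i = 53 + 30 = 83.

Step 2 — fraction explained by component i = λ_i / Σ λ:
  PC1: 53/83 = 0.6386
  PC2: 30/83 = 0.3614

Step 3 — cumulative fraction after k components = (λ_1 + ... + λ_k) / Σ λ:
  k = 1: 53/83 = 0.6386
  k = 2: (53 + 30)/83 = 83/83 = 1

Summary (fraction, with percent):

explained: PC1 0.6386 (63.86%), PC2 0.3614 (36.14%);  cumulative: 0.6386, 1


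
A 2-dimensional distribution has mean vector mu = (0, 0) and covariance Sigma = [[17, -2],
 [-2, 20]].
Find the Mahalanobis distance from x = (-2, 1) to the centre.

Step 1 — centre the observation: (x - mu) = (-2, 1).

Step 2 — invert Sigma. det(Sigma) = 17·20 - (-2)² = 336.
  Sigma^{-1} = (1/det) · [[d, -b], [-b, a]] = [[0.0595, 0.006],
 [0.006, 0.0506]].

Step 3 — form the quadratic (x - mu)^T · Sigma^{-1} · (x - mu):
  Sigma^{-1} · (x - mu) = (-0.1131, 0.0387).
  (x - mu)^T · [Sigma^{-1} · (x - mu)] = (-2)·(-0.1131) + (1)·(0.0387) = 0.2649.

Step 4 — take square root: d = √(0.2649) ≈ 0.5147.

d(x, mu) = √(0.2649) ≈ 0.5147


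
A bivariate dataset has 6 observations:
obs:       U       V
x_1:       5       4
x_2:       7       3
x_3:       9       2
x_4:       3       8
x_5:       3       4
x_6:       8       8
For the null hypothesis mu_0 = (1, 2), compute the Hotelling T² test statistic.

Step 1 — sample mean vector:
  mean(U) = (5 + 7 + 9 + 3 + 3 + 8) / 6 = 35/6 = 5.8333
  mean(V) = (4 + 3 + 2 + 8 + 4 + 8) / 6 = 29/6 = 4.8333
  x̄ = (5.8333, 4.8333),  deviation x̄ - mu_0 = (5.8333, 4.8333) - (1, 2) = (4.8333, 2.8333).

Step 2 — sample covariance matrix, S[i,j] = (1/(n-1)) · Σ_k (x_{k,i} - mean_i) · (x_{k,j} - mean_j), divisor n-1 = 5:
  S[U,U] = ((-0.8333)·(-0.8333) + (1.1667)·(1.1667) + (3.1667)·(3.1667) + (-2.8333)·(-2.8333) + (-2.8333)·(-2.8333) + (2.1667)·(2.1667)) / 5 = 32.8333/5 = 6.5667
  S[U,V] = ((-0.8333)·(-0.8333) + (1.1667)·(-1.8333) + (3.1667)·(-2.8333) + (-2.8333)·(3.1667) + (-2.8333)·(-0.8333) + (2.1667)·(3.1667)) / 5 = -10.1667/5 = -2.0333
  S[V,V] = ((-0.8333)·(-0.8333) + (-1.8333)·(-1.8333) + (-2.8333)·(-2.8333) + (3.1667)·(3.1667) + (-0.8333)·(-0.8333) + (3.1667)·(3.1667)) / 5 = 32.8333/5 = 6.5667
  S = [[6.5667, -2.0333],
 [-2.0333, 6.5667]].

Step 3 — invert S. det(S) = 6.5667·6.5667 - (-2.0333)² = 38.9867.
  S^{-1} = (1/det) · [[d, -b], [-b, a]] = [[0.1684, 0.0522],
 [0.0522, 0.1684]].

Step 4 — quadratic form (x̄ - mu_0)^T · S^{-1} · (x̄ - mu_0):
  S^{-1} · (x̄ - mu_0) = (0.9619, 0.7293),
  (x̄ - mu_0)^T · [...] = (4.8333)·(0.9619) + (2.8333)·(0.7293) = 6.7154.

Step 5 — scale by n: T² = 6 · 6.7154 = 40.2924.

T² ≈ 40.2924


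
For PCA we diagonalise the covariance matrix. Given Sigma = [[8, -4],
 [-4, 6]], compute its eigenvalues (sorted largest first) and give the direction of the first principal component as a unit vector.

Step 1 — characteristic polynomial of 2×2 Sigma:
  det(Sigma - λI) = λ² - trace · λ + det = 0.
  trace = 8 + 6 = 14, det = 8·6 - (-4)² = 32.
Step 2 — discriminant:
  Δ = trace² - 4·det = 196 - 128 = 68.
Step 3 — eigenvalues:
  λ = (trace ± √Δ)/2 = (14 ± 8.2462)/2,
  λ_1 = 11.1231,  λ_2 = 2.8769.

Step 4 — unit eigenvector for λ_1: solve (Sigma - λ_1 I)v = 0. First row:
  (8 - 11.1231)·v_x + (-4)·v_y = 0, i.e. (-3.1231)·v_x + (-4)·v_y = 0,
  so v ∝ (b, λ_1 - a) = (-4, 3.1231); multiply by -1 so the first entry is positive: u = (4, -3.1231).
  ||u|| = √((4)² + (-3.1231)²) = √(25.7538) ≈ 5.0748,
  v_1 = u/||u|| ≈ (0.7882, -0.6154) (||v_1|| = 1).

λ_1 = 11.1231,  λ_2 = 2.8769;  v_1 ≈ (0.7882, -0.6154)


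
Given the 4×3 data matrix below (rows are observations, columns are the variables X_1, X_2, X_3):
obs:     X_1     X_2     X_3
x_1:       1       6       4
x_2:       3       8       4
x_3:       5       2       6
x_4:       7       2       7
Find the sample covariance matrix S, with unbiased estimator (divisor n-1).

Step 1 — column means:
  mean(X_1) = (1 + 3 + 5 + 7) / 4 = 16/4 = 4
  mean(X_2) = (6 + 8 + 2 + 2) / 4 = 18/4 = 4.5
  mean(X_3) = (4 + 4 + 6 + 7) / 4 = 21/4 = 5.25

Step 2 — sample covariance S[i,j] = (1/(n-1)) · Σ_k (x_{k,i} - mean_i) · (x_{k,j} - mean_j), with n-1 = 3.
  S[X_1,X_1] = ((-3)·(-3) + (-1)·(-1) + (1)·(1) + (3)·(3)) / 3 = 20/3 = 6.6667
  S[X_1,X_2] = ((-3)·(1.5) + (-1)·(3.5) + (1)·(-2.5) + (3)·(-2.5)) / 3 = -18/3 = -6
  S[X_1,X_3] = ((-3)·(-1.25) + (-1)·(-1.25) + (1)·(0.75) + (3)·(1.75)) / 3 = 11/3 = 3.6667
  S[X_2,X_2] = ((1.5)·(1.5) + (3.5)·(3.5) + (-2.5)·(-2.5) + (-2.5)·(-2.5)) / 3 = 27/3 = 9
  S[X_2,X_3] = ((1.5)·(-1.25) + (3.5)·(-1.25) + (-2.5)·(0.75) + (-2.5)·(1.75)) / 3 = -12.5/3 = -4.1667
  S[X_3,X_3] = ((-1.25)·(-1.25) + (-1.25)·(-1.25) + (0.75)·(0.75) + (1.75)·(1.75)) / 3 = 6.75/3 = 2.25

S is symmetric (S[j,i] = S[i,j]). Assembling:

S = [[6.6667, -6, 3.6667],
 [-6, 9, -4.1667],
 [3.6667, -4.1667, 2.25]]


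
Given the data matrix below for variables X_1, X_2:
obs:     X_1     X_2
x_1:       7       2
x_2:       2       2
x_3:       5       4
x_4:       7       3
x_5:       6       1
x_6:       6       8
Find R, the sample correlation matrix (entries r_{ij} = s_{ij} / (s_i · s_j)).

Step 1 — column means:
  mean(X_1) = (7 + 2 + 5 + 7 + 6 + 6) / 6 = 33/6 = 5.5
  mean(X_2) = (2 + 2 + 4 + 3 + 1 + 8) / 6 = 20/6 = 3.3333

Step 2 — sample variances and covariances s[i,j] = (1/(n-1)) · Σ_k (x_{k,i} - mean_i) · (x_{k,j} - mean_j), with n-1 = 5:
  s[X_1,X_1] = ((1.5)·(1.5) + (-3.5)·(-3.5) + (-0.5)·(-0.5) + (1.5)·(1.5) + (0.5)·(0.5) + (0.5)·(0.5)) / 5 = 17.5/5 = 3.5
  s[X_1,X_2] = ((1.5)·(-1.3333) + (-3.5)·(-1.3333) + (-0.5)·(0.6667) + (1.5)·(-0.3333) + (0.5)·(-2.3333) + (0.5)·(4.6667)) / 5 = 3/5 = 0.6
  s[X_2,X_2] = ((-1.3333)·(-1.3333) + (-1.3333)·(-1.3333) + (0.6667)·(0.6667) + (-0.3333)·(-0.3333) + (-2.3333)·(-2.3333) + (4.6667)·(4.6667)) / 5 = 31.3333/5 = 6.2667
  Sample standard deviations s_i = √(s[i,i]):
  s(X_1) = √(3.5) = 1.8708
  s(X_2) = √(6.2667) = 2.5033

Step 3 — r_{ij} = s_{ij} / (s_i · s_j):
  r[X_1,X_1] = 1 (diagonal).
  r[X_1,X_2] = 0.6 / (1.8708 · 2.5033) = 0.6 / 4.6833 = 0.1281
  r[X_2,X_2] = 1 (diagonal).

R is symmetric with unit diagonal. Assembling:

R = [[1, 0.1281],
 [0.1281, 1]]


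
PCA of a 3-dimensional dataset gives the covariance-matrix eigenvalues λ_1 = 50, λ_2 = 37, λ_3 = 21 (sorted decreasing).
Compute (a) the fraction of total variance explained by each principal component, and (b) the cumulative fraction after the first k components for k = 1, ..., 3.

Step 1 — total variance = trace(Sigma) = Σ λ_i = 50 + 37 + 21 = 108.

Step 2 — fraction explained by component i = λ_i / Σ λ:
  PC1: 50/108 = 0.463
  PC2: 37/108 = 0.3426
  PC3: 21/108 = 0.1944

Step 3 — cumulative fraction after k components = (λ_1 + ... + λ_k) / Σ λ:
  k = 1: 50/108 = 0.463
  k = 2: (50 + 37)/108 = 87/108 = 0.8056
  k = 3: (50 + 37 + 21)/108 = 108/108 = 1

Summary (fraction, with percent):

explained: PC1 0.463 (46.3%), PC2 0.3426 (34.26%), PC3 0.1944 (19.44%);  cumulative: 0.463, 0.8056, 1


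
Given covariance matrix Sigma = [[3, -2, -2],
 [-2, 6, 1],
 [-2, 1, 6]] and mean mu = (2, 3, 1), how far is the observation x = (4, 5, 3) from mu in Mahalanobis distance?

Step 1 — centre the observation: (x - mu) = (2, 2, 2).

Step 2 — invert Sigma (cofactor / det for 3×3, or solve directly):
  Sigma^{-1} = [[0.5385, 0.1538, 0.1538],
 [0.1538, 0.2154, 0.0154],
 [0.1538, 0.0154, 0.2154]].

Step 3 — form the quadratic (x - mu)^T · Sigma^{-1} · (x - mu):
  Sigma^{-1} · (x - mu) = (1.6923, 0.7692, 0.7692).
  (x - mu)^T · [Sigma^{-1} · (x - mu)] = (2)·(1.6923) + (2)·(0.7692) + (2)·(0.7692) = 6.4615.

Step 4 — take square root: d = √(6.4615) ≈ 2.542.

d(x, mu) = √(6.4615) ≈ 2.542


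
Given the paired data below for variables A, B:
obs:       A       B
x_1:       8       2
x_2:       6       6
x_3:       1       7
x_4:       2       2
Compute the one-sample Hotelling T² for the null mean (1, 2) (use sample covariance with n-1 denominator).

Step 1 — sample mean vector:
  mean(A) = (8 + 6 + 1 + 2) / 4 = 17/4 = 4.25
  mean(B) = (2 + 6 + 7 + 2) / 4 = 17/4 = 4.25
  x̄ = (4.25, 4.25),  deviation x̄ - mu_0 = (4.25, 4.25) - (1, 2) = (3.25, 2.25).

Step 2 — sample covariance matrix, S[i,j] = (1/(n-1)) · Σ_k (x_{k,i} - mean_i) · (x_{k,j} - mean_j), divisor n-1 = 3:
  S[A,A] = ((3.75)·(3.75) + (1.75)·(1.75) + (-3.25)·(-3.25) + (-2.25)·(-2.25)) / 3 = 32.75/3 = 10.9167
  S[A,B] = ((3.75)·(-2.25) + (1.75)·(1.75) + (-3.25)·(2.75) + (-2.25)·(-2.25)) / 3 = -9.25/3 = -3.0833
  S[B,B] = ((-2.25)·(-2.25) + (1.75)·(1.75) + (2.75)·(2.75) + (-2.25)·(-2.25)) / 3 = 20.75/3 = 6.9167
  S = [[10.9167, -3.0833],
 [-3.0833, 6.9167]].

Step 3 — invert S. det(S) = 10.9167·6.9167 - (-3.0833)² = 66.
  S^{-1} = (1/det) · [[d, -b], [-b, a]] = [[0.1048, 0.0467],
 [0.0467, 0.1654]].

Step 4 — quadratic form (x̄ - mu_0)^T · S^{-1} · (x̄ - mu_0):
  S^{-1} · (x̄ - mu_0) = (0.4457, 0.524),
  (x̄ - mu_0)^T · [...] = (3.25)·(0.4457) + (2.25)·(0.524) = 2.6275.

Step 5 — scale by n: T² = 4 · 2.6275 = 10.5101.

T² ≈ 10.5101


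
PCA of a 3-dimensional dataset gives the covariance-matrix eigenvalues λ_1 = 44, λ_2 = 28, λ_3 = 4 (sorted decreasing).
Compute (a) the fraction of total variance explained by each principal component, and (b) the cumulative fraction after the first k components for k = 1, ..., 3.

Step 1 — total variance = trace(Sigma) = Σ λ_i = 44 + 28 + 4 = 76.

Step 2 — fraction explained by component i = λ_i / Σ λ:
  PC1: 44/76 = 0.5789
  PC2: 28/76 = 0.3684
  PC3: 4/76 = 0.0526

Step 3 — cumulative fraction after k components = (λ_1 + ... + λ_k) / Σ λ:
  k = 1: 44/76 = 0.5789
  k = 2: (44 + 28)/76 = 72/76 = 0.9474
  k = 3: (44 + 28 + 4)/76 = 76/76 = 1

Summary (fraction, with percent):

explained: PC1 0.5789 (57.89%), PC2 0.3684 (36.84%), PC3 0.0526 (5.26%);  cumulative: 0.5789, 0.9474, 1


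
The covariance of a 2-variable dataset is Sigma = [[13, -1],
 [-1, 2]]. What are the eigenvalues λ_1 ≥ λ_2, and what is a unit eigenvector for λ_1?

Step 1 — characteristic polynomial of 2×2 Sigma:
  det(Sigma - λI) = λ² - trace · λ + det = 0.
  trace = 13 + 2 = 15, det = 13·2 - (-1)² = 25.
Step 2 — discriminant:
  Δ = trace² - 4·det = 225 - 100 = 125.
Step 3 — eigenvalues:
  λ = (trace ± √Δ)/2 = (15 ± 11.1803)/2,
  λ_1 = 13.0902,  λ_2 = 1.9098.

Step 4 — unit eigenvector for λ_1: solve (Sigma - λ_1 I)v = 0. First row:
  (13 - 13.0902)·v_x + (-1)·v_y = 0, i.e. (-0.0902)·v_x + (-1)·v_y = 0,
  so v ∝ (b, λ_1 - a) = (-1, 0.0902); multiply by -1 so the first entry is positive: u = (1, -0.0902).
  ||u|| = √((1)² + (-0.0902)²) = √(1.0081) ≈ 1.0041,
  v_1 = u/||u|| ≈ (0.996, -0.0898) (||v_1|| = 1).

λ_1 = 13.0902,  λ_2 = 1.9098;  v_1 ≈ (0.996, -0.0898)


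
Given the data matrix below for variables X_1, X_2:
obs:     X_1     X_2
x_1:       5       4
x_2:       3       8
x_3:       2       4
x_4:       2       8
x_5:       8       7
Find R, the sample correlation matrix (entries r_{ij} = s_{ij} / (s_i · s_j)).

Step 1 — column means:
  mean(X_1) = (5 + 3 + 2 + 2 + 8) / 5 = 20/5 = 4
  mean(X_2) = (4 + 8 + 4 + 8 + 7) / 5 = 31/5 = 6.2

Step 2 — sample variances and covariances s[i,j] = (1/(n-1)) · Σ_k (x_{k,i} - mean_i) · (x_{k,j} - mean_j), with n-1 = 4:
  s[X_1,X_1] = ((1)·(1) + (-1)·(-1) + (-2)·(-2) + (-2)·(-2) + (4)·(4)) / 4 = 26/4 = 6.5
  s[X_1,X_2] = ((1)·(-2.2) + (-1)·(1.8) + (-2)·(-2.2) + (-2)·(1.8) + (4)·(0.8)) / 4 = 0/4 = 0
  s[X_2,X_2] = ((-2.2)·(-2.2) + (1.8)·(1.8) + (-2.2)·(-2.2) + (1.8)·(1.8) + (0.8)·(0.8)) / 4 = 16.8/4 = 4.2
  Sample standard deviations s_i = √(s[i,i]):
  s(X_1) = √(6.5) = 2.5495
  s(X_2) = √(4.2) = 2.0494

Step 3 — r_{ij} = s_{ij} / (s_i · s_j):
  r[X_1,X_1] = 1 (diagonal).
  r[X_1,X_2] = 0 / (2.5495 · 2.0494) = 0 / 5.2249 = 0
  r[X_2,X_2] = 1 (diagonal).

R is symmetric with unit diagonal. Assembling:

R = [[1, 0],
 [0, 1]]


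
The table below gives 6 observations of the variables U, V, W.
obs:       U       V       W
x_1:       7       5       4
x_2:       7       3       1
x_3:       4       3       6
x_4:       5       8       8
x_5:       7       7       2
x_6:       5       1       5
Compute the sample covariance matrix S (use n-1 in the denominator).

Step 1 — column means:
  mean(U) = (7 + 7 + 4 + 5 + 7 + 5) / 6 = 35/6 = 5.8333
  mean(V) = (5 + 3 + 3 + 8 + 7 + 1) / 6 = 27/6 = 4.5
  mean(W) = (4 + 1 + 6 + 8 + 2 + 5) / 6 = 26/6 = 4.3333

Step 2 — sample covariance S[i,j] = (1/(n-1)) · Σ_k (x_{k,i} - mean_i) · (x_{k,j} - mean_j), with n-1 = 5.
  S[U,U] = ((1.1667)·(1.1667) + (1.1667)·(1.1667) + (-1.8333)·(-1.8333) + (-0.8333)·(-0.8333) + (1.1667)·(1.1667) + (-0.8333)·(-0.8333)) / 5 = 8.8333/5 = 1.7667
  S[U,V] = ((1.1667)·(0.5) + (1.1667)·(-1.5) + (-1.8333)·(-1.5) + (-0.8333)·(3.5) + (1.1667)·(2.5) + (-0.8333)·(-3.5)) / 5 = 4.5/5 = 0.9
  S[U,W] = ((1.1667)·(-0.3333) + (1.1667)·(-3.3333) + (-1.8333)·(1.6667) + (-0.8333)·(3.6667) + (1.1667)·(-2.3333) + (-0.8333)·(0.6667)) / 5 = -13.6667/5 = -2.7333
  S[V,V] = ((0.5)·(0.5) + (-1.5)·(-1.5) + (-1.5)·(-1.5) + (3.5)·(3.5) + (2.5)·(2.5) + (-3.5)·(-3.5)) / 5 = 35.5/5 = 7.1
  S[V,W] = ((0.5)·(-0.3333) + (-1.5)·(-3.3333) + (-1.5)·(1.6667) + (3.5)·(3.6667) + (2.5)·(-2.3333) + (-3.5)·(0.6667)) / 5 = 7/5 = 1.4
  S[W,W] = ((-0.3333)·(-0.3333) + (-3.3333)·(-3.3333) + (1.6667)·(1.6667) + (3.6667)·(3.6667) + (-2.3333)·(-2.3333) + (0.6667)·(0.6667)) / 5 = 33.3333/5 = 6.6667

S is symmetric (S[j,i] = S[i,j]). Assembling:

S = [[1.7667, 0.9, -2.7333],
 [0.9, 7.1, 1.4],
 [-2.7333, 1.4, 6.6667]]


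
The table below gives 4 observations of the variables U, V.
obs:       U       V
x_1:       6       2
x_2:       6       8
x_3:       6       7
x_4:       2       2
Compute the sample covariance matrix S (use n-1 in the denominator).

Step 1 — column means:
  mean(U) = (6 + 6 + 6 + 2) / 4 = 20/4 = 5
  mean(V) = (2 + 8 + 7 + 2) / 4 = 19/4 = 4.75

Step 2 — sample covariance S[i,j] = (1/(n-1)) · Σ_k (x_{k,i} - mean_i) · (x_{k,j} - mean_j), with n-1 = 3.
  S[U,U] = ((1)·(1) + (1)·(1) + (1)·(1) + (-3)·(-3)) / 3 = 12/3 = 4
  S[U,V] = ((1)·(-2.75) + (1)·(3.25) + (1)·(2.25) + (-3)·(-2.75)) / 3 = 11/3 = 3.6667
  S[V,V] = ((-2.75)·(-2.75) + (3.25)·(3.25) + (2.25)·(2.25) + (-2.75)·(-2.75)) / 3 = 30.75/3 = 10.25

S is symmetric (S[j,i] = S[i,j]). Assembling:

S = [[4, 3.6667],
 [3.6667, 10.25]]


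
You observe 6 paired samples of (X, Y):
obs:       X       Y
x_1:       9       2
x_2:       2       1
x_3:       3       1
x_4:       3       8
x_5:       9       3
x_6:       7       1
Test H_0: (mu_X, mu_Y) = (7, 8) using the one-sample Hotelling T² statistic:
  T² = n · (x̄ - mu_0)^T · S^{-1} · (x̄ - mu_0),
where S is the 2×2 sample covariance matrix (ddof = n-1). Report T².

Step 1 — sample mean vector:
  mean(X) = (9 + 2 + 3 + 3 + 9 + 7) / 6 = 33/6 = 5.5
  mean(Y) = (2 + 1 + 1 + 8 + 3 + 1) / 6 = 16/6 = 2.6667
  x̄ = (5.5, 2.6667),  deviation x̄ - mu_0 = (5.5, 2.6667) - (7, 8) = (-1.5, -5.3333).

Step 2 — sample covariance matrix, S[i,j] = (1/(n-1)) · Σ_k (x_{k,i} - mean_i) · (x_{k,j} - mean_j), divisor n-1 = 5:
  S[X,X] = ((3.5)·(3.5) + (-3.5)·(-3.5) + (-2.5)·(-2.5) + (-2.5)·(-2.5) + (3.5)·(3.5) + (1.5)·(1.5)) / 5 = 51.5/5 = 10.3
  S[X,Y] = ((3.5)·(-0.6667) + (-3.5)·(-1.6667) + (-2.5)·(-1.6667) + (-2.5)·(5.3333) + (3.5)·(0.3333) + (1.5)·(-1.6667)) / 5 = -7/5 = -1.4
  S[Y,Y] = ((-0.6667)·(-0.6667) + (-1.6667)·(-1.6667) + (-1.6667)·(-1.6667) + (5.3333)·(5.3333) + (0.3333)·(0.3333) + (-1.6667)·(-1.6667)) / 5 = 37.3333/5 = 7.4667
  S = [[10.3, -1.4],
 [-1.4, 7.4667]].

Step 3 — invert S. det(S) = 10.3·7.4667 - (-1.4)² = 74.9467.
  S^{-1} = (1/det) · [[d, -b], [-b, a]] = [[0.0996, 0.0187],
 [0.0187, 0.1374]].

Step 4 — quadratic form (x̄ - mu_0)^T · S^{-1} · (x̄ - mu_0):
  S^{-1} · (x̄ - mu_0) = (-0.2491, -0.761),
  (x̄ - mu_0)^T · [...] = (-1.5)·(-0.2491) + (-5.3333)·(-0.761) = 4.4322.

Step 5 — scale by n: T² = 6 · 4.4322 = 26.5931.

T² ≈ 26.5931


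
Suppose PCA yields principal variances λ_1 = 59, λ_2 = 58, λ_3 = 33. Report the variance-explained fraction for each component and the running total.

Step 1 — total variance = trace(Sigma) = Σ λ_i = 59 + 58 + 33 = 150.

Step 2 — fraction explained by component i = λ_i / Σ λ:
  PC1: 59/150 = 0.3933
  PC2: 58/150 = 0.3867
  PC3: 33/150 = 0.22

Step 3 — cumulative fraction after k components = (λ_1 + ... + λ_k) / Σ λ:
  k = 1: 59/150 = 0.3933
  k = 2: (59 + 58)/150 = 117/150 = 0.78
  k = 3: (59 + 58 + 33)/150 = 150/150 = 1

Summary (fraction, with percent):

explained: PC1 0.3933 (39.33%), PC2 0.3867 (38.67%), PC3 0.22 (22%);  cumulative: 0.3933, 0.78, 1


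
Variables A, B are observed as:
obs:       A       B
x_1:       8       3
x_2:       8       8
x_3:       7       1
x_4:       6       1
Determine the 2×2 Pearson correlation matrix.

Step 1 — column means:
  mean(A) = (8 + 8 + 7 + 6) / 4 = 29/4 = 7.25
  mean(B) = (3 + 8 + 1 + 1) / 4 = 13/4 = 3.25

Step 2 — sample variances and covariances s[i,j] = (1/(n-1)) · Σ_k (x_{k,i} - mean_i) · (x_{k,j} - mean_j), with n-1 = 3:
  s[A,A] = ((0.75)·(0.75) + (0.75)·(0.75) + (-0.25)·(-0.25) + (-1.25)·(-1.25)) / 3 = 2.75/3 = 0.9167
  s[A,B] = ((0.75)·(-0.25) + (0.75)·(4.75) + (-0.25)·(-2.25) + (-1.25)·(-2.25)) / 3 = 6.75/3 = 2.25
  s[B,B] = ((-0.25)·(-0.25) + (4.75)·(4.75) + (-2.25)·(-2.25) + (-2.25)·(-2.25)) / 3 = 32.75/3 = 10.9167
  Sample standard deviations s_i = √(s[i,i]):
  s(A) = √(0.9167) = 0.9574
  s(B) = √(10.9167) = 3.304

Step 3 — r_{ij} = s_{ij} / (s_i · s_j):
  r[A,A] = 1 (diagonal).
  r[A,B] = 2.25 / (0.9574 · 3.304) = 2.25 / 3.1634 = 0.7113
  r[B,B] = 1 (diagonal).

R is symmetric with unit diagonal. Assembling:

R = [[1, 0.7113],
 [0.7113, 1]]


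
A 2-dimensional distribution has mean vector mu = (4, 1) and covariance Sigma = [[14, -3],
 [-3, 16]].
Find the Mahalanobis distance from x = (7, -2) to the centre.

Step 1 — centre the observation: (x - mu) = (3, -3).

Step 2 — invert Sigma. det(Sigma) = 14·16 - (-3)² = 215.
  Sigma^{-1} = (1/det) · [[d, -b], [-b, a]] = [[0.0744, 0.014],
 [0.014, 0.0651]].

Step 3 — form the quadratic (x - mu)^T · Sigma^{-1} · (x - mu):
  Sigma^{-1} · (x - mu) = (0.1814, -0.1535).
  (x - mu)^T · [Sigma^{-1} · (x - mu)] = (3)·(0.1814) + (-3)·(-0.1535) = 1.0047.

Step 4 — take square root: d = √(1.0047) ≈ 1.0023.

d(x, mu) = √(1.0047) ≈ 1.0023


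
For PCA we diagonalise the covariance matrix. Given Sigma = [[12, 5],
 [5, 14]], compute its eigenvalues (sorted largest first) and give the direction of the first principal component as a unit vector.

Step 1 — characteristic polynomial of 2×2 Sigma:
  det(Sigma - λI) = λ² - trace · λ + det = 0.
  trace = 12 + 14 = 26, det = 12·14 - (5)² = 143.
Step 2 — discriminant:
  Δ = trace² - 4·det = 676 - 572 = 104.
Step 3 — eigenvalues:
  λ = (trace ± √Δ)/2 = (26 ± 10.198)/2,
  λ_1 = 18.099,  λ_2 = 7.901.

Step 4 — unit eigenvector for λ_1: solve (Sigma - λ_1 I)v = 0. First row:
  (12 - 18.099)·v_x + (5)·v_y = 0, i.e. (-6.099)·v_x + (5)·v_y = 0,
  so v ∝ (b, λ_1 - a) = (5, 6.099) = u.
  ||u|| = √((5)² + (6.099)²) = √(62.198) ≈ 7.8866,
  v_1 = u/||u|| ≈ (0.634, 0.7733) (||v_1|| = 1).

λ_1 = 18.099,  λ_2 = 7.901;  v_1 ≈ (0.634, 0.7733)


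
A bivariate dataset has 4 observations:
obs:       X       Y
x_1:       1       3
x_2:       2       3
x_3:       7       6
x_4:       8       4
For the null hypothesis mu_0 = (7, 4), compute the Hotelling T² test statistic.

Step 1 — sample mean vector:
  mean(X) = (1 + 2 + 7 + 8) / 4 = 18/4 = 4.5
  mean(Y) = (3 + 3 + 6 + 4) / 4 = 16/4 = 4
  x̄ = (4.5, 4),  deviation x̄ - mu_0 = (4.5, 4) - (7, 4) = (-2.5, 0).

Step 2 — sample covariance matrix, S[i,j] = (1/(n-1)) · Σ_k (x_{k,i} - mean_i) · (x_{k,j} - mean_j), divisor n-1 = 3:
  S[X,X] = ((-3.5)·(-3.5) + (-2.5)·(-2.5) + (2.5)·(2.5) + (3.5)·(3.5)) / 3 = 37/3 = 12.3333
  S[X,Y] = ((-3.5)·(-1) + (-2.5)·(-1) + (2.5)·(2) + (3.5)·(0)) / 3 = 11/3 = 3.6667
  S[Y,Y] = ((-1)·(-1) + (-1)·(-1) + (2)·(2) + (0)·(0)) / 3 = 6/3 = 2
  S = [[12.3333, 3.6667],
 [3.6667, 2]].

Step 3 — invert S. det(S) = 12.3333·2 - (3.6667)² = 11.2222.
  S^{-1} = (1/det) · [[d, -b], [-b, a]] = [[0.1782, -0.3267],
 [-0.3267, 1.099]].

Step 4 — quadratic form (x̄ - mu_0)^T · S^{-1} · (x̄ - mu_0):
  S^{-1} · (x̄ - mu_0) = (-0.4455, 0.8168),
  (x̄ - mu_0)^T · [...] = (-2.5)·(-0.4455) + (0)·(0.8168) = 1.1139.

Step 5 — scale by n: T² = 4 · 1.1139 = 4.4554.

T² ≈ 4.4554


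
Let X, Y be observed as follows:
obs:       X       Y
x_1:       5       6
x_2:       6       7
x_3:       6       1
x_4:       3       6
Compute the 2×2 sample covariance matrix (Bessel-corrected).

Step 1 — column means:
  mean(X) = (5 + 6 + 6 + 3) / 4 = 20/4 = 5
  mean(Y) = (6 + 7 + 1 + 6) / 4 = 20/4 = 5

Step 2 — sample covariance S[i,j] = (1/(n-1)) · Σ_k (x_{k,i} - mean_i) · (x_{k,j} - mean_j), with n-1 = 3.
  S[X,X] = ((0)·(0) + (1)·(1) + (1)·(1) + (-2)·(-2)) / 3 = 6/3 = 2
  S[X,Y] = ((0)·(1) + (1)·(2) + (1)·(-4) + (-2)·(1)) / 3 = -4/3 = -1.3333
  S[Y,Y] = ((1)·(1) + (2)·(2) + (-4)·(-4) + (1)·(1)) / 3 = 22/3 = 7.3333

S is symmetric (S[j,i] = S[i,j]). Assembling:

S = [[2, -1.3333],
 [-1.3333, 7.3333]]


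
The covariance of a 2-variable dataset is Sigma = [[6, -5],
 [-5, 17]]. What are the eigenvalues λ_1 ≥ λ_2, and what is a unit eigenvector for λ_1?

Step 1 — characteristic polynomial of 2×2 Sigma:
  det(Sigma - λI) = λ² - trace · λ + det = 0.
  trace = 6 + 17 = 23, det = 6·17 - (-5)² = 77.
Step 2 — discriminant:
  Δ = trace² - 4·det = 529 - 308 = 221.
Step 3 — eigenvalues:
  λ = (trace ± √Δ)/2 = (23 ± 14.8661)/2,
  λ_1 = 18.933,  λ_2 = 4.067.

Step 4 — unit eigenvector for λ_1: solve (Sigma - λ_1 I)v = 0. First row:
  (6 - 18.933)·v_x + (-5)·v_y = 0, i.e. (-12.933)·v_x + (-5)·v_y = 0,
  so v ∝ (b, λ_1 - a) = (-5, 12.933); multiply by -1 so the first entry is positive: u = (5, -12.933).
  ||u|| = √((5)² + (-12.933)²) = √(192.2634) ≈ 13.8659,
  v_1 = u/||u|| ≈ (0.3606, -0.9327) (||v_1|| = 1).

λ_1 = 18.933,  λ_2 = 4.067;  v_1 ≈ (0.3606, -0.9327)


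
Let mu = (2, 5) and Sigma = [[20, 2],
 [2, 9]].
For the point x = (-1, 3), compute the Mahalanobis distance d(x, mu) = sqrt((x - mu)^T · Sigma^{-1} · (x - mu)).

Step 1 — centre the observation: (x - mu) = (-3, -2).

Step 2 — invert Sigma. det(Sigma) = 20·9 - (2)² = 176.
  Sigma^{-1} = (1/det) · [[d, -b], [-b, a]] = [[0.0511, -0.0114],
 [-0.0114, 0.1136]].

Step 3 — form the quadratic (x - mu)^T · Sigma^{-1} · (x - mu):
  Sigma^{-1} · (x - mu) = (-0.1307, -0.1932).
  (x - mu)^T · [Sigma^{-1} · (x - mu)] = (-3)·(-0.1307) + (-2)·(-0.1932) = 0.7784.

Step 4 — take square root: d = √(0.7784) ≈ 0.8823.

d(x, mu) = √(0.7784) ≈ 0.8823


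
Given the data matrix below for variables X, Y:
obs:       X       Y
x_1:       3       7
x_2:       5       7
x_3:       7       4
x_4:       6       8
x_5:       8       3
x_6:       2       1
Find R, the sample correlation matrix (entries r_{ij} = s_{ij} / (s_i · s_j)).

Step 1 — column means:
  mean(X) = (3 + 5 + 7 + 6 + 8 + 2) / 6 = 31/6 = 5.1667
  mean(Y) = (7 + 7 + 4 + 8 + 3 + 1) / 6 = 30/6 = 5

Step 2 — sample variances and covariances s[i,j] = (1/(n-1)) · Σ_k (x_{k,i} - mean_i) · (x_{k,j} - mean_j), with n-1 = 5:
  s[X,X] = ((-2.1667)·(-2.1667) + (-0.1667)·(-0.1667) + (1.8333)·(1.8333) + (0.8333)·(0.8333) + (2.8333)·(2.8333) + (-3.1667)·(-3.1667)) / 5 = 26.8333/5 = 5.3667
  s[X,Y] = ((-2.1667)·(2) + (-0.1667)·(2) + (1.8333)·(-1) + (0.8333)·(3) + (2.8333)·(-2) + (-3.1667)·(-4)) / 5 = 3/5 = 0.6
  s[Y,Y] = ((2)·(2) + (2)·(2) + (-1)·(-1) + (3)·(3) + (-2)·(-2) + (-4)·(-4)) / 5 = 38/5 = 7.6
  Sample standard deviations s_i = √(s[i,i]):
  s(X) = √(5.3667) = 2.3166
  s(Y) = √(7.6) = 2.7568

Step 3 — r_{ij} = s_{ij} / (s_i · s_j):
  r[X,X] = 1 (diagonal).
  r[X,Y] = 0.6 / (2.3166 · 2.7568) = 0.6 / 6.3864 = 0.0939
  r[Y,Y] = 1 (diagonal).

R is symmetric with unit diagonal. Assembling:

R = [[1, 0.0939],
 [0.0939, 1]]


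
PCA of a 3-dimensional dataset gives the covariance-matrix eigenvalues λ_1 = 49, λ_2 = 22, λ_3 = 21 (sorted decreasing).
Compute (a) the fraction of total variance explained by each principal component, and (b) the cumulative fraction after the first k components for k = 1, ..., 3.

Step 1 — total variance = trace(Sigma) = Σ λ_i = 49 + 22 + 21 = 92.

Step 2 — fraction explained by component i = λ_i / Σ λ:
  PC1: 49/92 = 0.5326
  PC2: 22/92 = 0.2391
  PC3: 21/92 = 0.2283

Step 3 — cumulative fraction after k components = (λ_1 + ... + λ_k) / Σ λ:
  k = 1: 49/92 = 0.5326
  k = 2: (49 + 22)/92 = 71/92 = 0.7717
  k = 3: (49 + 22 + 21)/92 = 92/92 = 1

Summary (fraction, with percent):

explained: PC1 0.5326 (53.26%), PC2 0.2391 (23.91%), PC3 0.2283 (22.83%);  cumulative: 0.5326, 0.7717, 1


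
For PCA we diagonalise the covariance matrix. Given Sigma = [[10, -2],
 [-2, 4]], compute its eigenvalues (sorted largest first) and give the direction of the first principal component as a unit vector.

Step 1 — characteristic polynomial of 2×2 Sigma:
  det(Sigma - λI) = λ² - trace · λ + det = 0.
  trace = 10 + 4 = 14, det = 10·4 - (-2)² = 36.
Step 2 — discriminant:
  Δ = trace² - 4·det = 196 - 144 = 52.
Step 3 — eigenvalues:
  λ = (trace ± √Δ)/2 = (14 ± 7.2111)/2,
  λ_1 = 10.6056,  λ_2 = 3.3944.

Step 4 — unit eigenvector for λ_1: solve (Sigma - λ_1 I)v = 0. First row:
  (10 - 10.6056)·v_x + (-2)·v_y = 0, i.e. (-0.6056)·v_x + (-2)·v_y = 0,
  so v ∝ (b, λ_1 - a) = (-2, 0.6056); multiply by -1 so the first entry is positive: u = (2, -0.6056).
  ||u|| = √((2)² + (-0.6056)²) = √(4.3667) ≈ 2.0897,
  v_1 = u/||u|| ≈ (0.9571, -0.2898) (||v_1|| = 1).

λ_1 = 10.6056,  λ_2 = 3.3944;  v_1 ≈ (0.9571, -0.2898)


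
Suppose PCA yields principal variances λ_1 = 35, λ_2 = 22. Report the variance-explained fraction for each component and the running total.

Step 1 — total variance = trace(Sigma) = Σ λ_i = 35 + 22 = 57.

Step 2 — fraction explained by component i = λ_i / Σ λ:
  PC1: 35/57 = 0.614
  PC2: 22/57 = 0.386

Step 3 — cumulative fraction after k components = (λ_1 + ... + λ_k) / Σ λ:
  k = 1: 35/57 = 0.614
  k = 2: (35 + 22)/57 = 57/57 = 1

Summary (fraction, with percent):

explained: PC1 0.614 (61.4%), PC2 0.386 (38.6%);  cumulative: 0.614, 1


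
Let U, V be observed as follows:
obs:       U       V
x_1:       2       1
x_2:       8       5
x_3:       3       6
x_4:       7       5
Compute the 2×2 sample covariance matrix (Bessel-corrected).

Step 1 — column means:
  mean(U) = (2 + 8 + 3 + 7) / 4 = 20/4 = 5
  mean(V) = (1 + 5 + 6 + 5) / 4 = 17/4 = 4.25

Step 2 — sample covariance S[i,j] = (1/(n-1)) · Σ_k (x_{k,i} - mean_i) · (x_{k,j} - mean_j), with n-1 = 3.
  S[U,U] = ((-3)·(-3) + (3)·(3) + (-2)·(-2) + (2)·(2)) / 3 = 26/3 = 8.6667
  S[U,V] = ((-3)·(-3.25) + (3)·(0.75) + (-2)·(1.75) + (2)·(0.75)) / 3 = 10/3 = 3.3333
  S[V,V] = ((-3.25)·(-3.25) + (0.75)·(0.75) + (1.75)·(1.75) + (0.75)·(0.75)) / 3 = 14.75/3 = 4.9167

S is symmetric (S[j,i] = S[i,j]). Assembling:

S = [[8.6667, 3.3333],
 [3.3333, 4.9167]]


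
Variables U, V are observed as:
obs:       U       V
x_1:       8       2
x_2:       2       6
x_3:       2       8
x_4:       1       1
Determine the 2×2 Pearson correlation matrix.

Step 1 — column means:
  mean(U) = (8 + 2 + 2 + 1) / 4 = 13/4 = 3.25
  mean(V) = (2 + 6 + 8 + 1) / 4 = 17/4 = 4.25

Step 2 — sample variances and covariances s[i,j] = (1/(n-1)) · Σ_k (x_{k,i} - mean_i) · (x_{k,j} - mean_j), with n-1 = 3:
  s[U,U] = ((4.75)·(4.75) + (-1.25)·(-1.25) + (-1.25)·(-1.25) + (-2.25)·(-2.25)) / 3 = 30.75/3 = 10.25
  s[U,V] = ((4.75)·(-2.25) + (-1.25)·(1.75) + (-1.25)·(3.75) + (-2.25)·(-3.25)) / 3 = -10.25/3 = -3.4167
  s[V,V] = ((-2.25)·(-2.25) + (1.75)·(1.75) + (3.75)·(3.75) + (-3.25)·(-3.25)) / 3 = 32.75/3 = 10.9167
  Sample standard deviations s_i = √(s[i,i]):
  s(U) = √(10.25) = 3.2016
  s(V) = √(10.9167) = 3.304

Step 3 — r_{ij} = s_{ij} / (s_i · s_j):
  r[U,U] = 1 (diagonal).
  r[U,V] = -3.4167 / (3.2016 · 3.304) = -3.4167 / 10.5781 = -0.323
  r[V,V] = 1 (diagonal).

R is symmetric with unit diagonal. Assembling:

R = [[1, -0.323],
 [-0.323, 1]]


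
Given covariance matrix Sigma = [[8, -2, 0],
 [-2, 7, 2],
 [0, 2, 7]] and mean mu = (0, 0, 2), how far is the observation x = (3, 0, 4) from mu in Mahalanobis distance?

Step 1 — centre the observation: (x - mu) = (3, 0, 2).

Step 2 — invert Sigma (cofactor / det for 3×3, or solve directly):
  Sigma^{-1} = [[0.1355, 0.0422, -0.012],
 [0.0422, 0.1687, -0.0482],
 [-0.012, -0.0482, 0.1566]].

Step 3 — form the quadratic (x - mu)^T · Sigma^{-1} · (x - mu):
  Sigma^{-1} · (x - mu) = (0.3825, 0.0301, 0.2771).
  (x - mu)^T · [Sigma^{-1} · (x - mu)] = (3)·(0.3825) + (0)·(0.0301) + (2)·(0.2771) = 1.7018.

Step 4 — take square root: d = √(1.7018) ≈ 1.3045.

d(x, mu) = √(1.7018) ≈ 1.3045


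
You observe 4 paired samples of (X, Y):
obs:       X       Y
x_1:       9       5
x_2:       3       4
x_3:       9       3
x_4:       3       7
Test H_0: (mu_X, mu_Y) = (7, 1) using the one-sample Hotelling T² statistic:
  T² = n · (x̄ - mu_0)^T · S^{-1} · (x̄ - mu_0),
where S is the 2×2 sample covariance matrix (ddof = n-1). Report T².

Step 1 — sample mean vector:
  mean(X) = (9 + 3 + 9 + 3) / 4 = 24/4 = 6
  mean(Y) = (5 + 4 + 3 + 7) / 4 = 19/4 = 4.75
  x̄ = (6, 4.75),  deviation x̄ - mu_0 = (6, 4.75) - (7, 1) = (-1, 3.75).

Step 2 — sample covariance matrix, S[i,j] = (1/(n-1)) · Σ_k (x_{k,i} - mean_i) · (x_{k,j} - mean_j), divisor n-1 = 3:
  S[X,X] = ((3)·(3) + (-3)·(-3) + (3)·(3) + (-3)·(-3)) / 3 = 36/3 = 12
  S[X,Y] = ((3)·(0.25) + (-3)·(-0.75) + (3)·(-1.75) + (-3)·(2.25)) / 3 = -9/3 = -3
  S[Y,Y] = ((0.25)·(0.25) + (-0.75)·(-0.75) + (-1.75)·(-1.75) + (2.25)·(2.25)) / 3 = 8.75/3 = 2.9167
  S = [[12, -3],
 [-3, 2.9167]].

Step 3 — invert S. det(S) = 12·2.9167 - (-3)² = 26.
  S^{-1} = (1/det) · [[d, -b], [-b, a]] = [[0.1122, 0.1154],
 [0.1154, 0.4615]].

Step 4 — quadratic form (x̄ - mu_0)^T · S^{-1} · (x̄ - mu_0):
  S^{-1} · (x̄ - mu_0) = (0.3205, 1.6154),
  (x̄ - mu_0)^T · [...] = (-1)·(0.3205) + (3.75)·(1.6154) = 5.7372.

Step 5 — scale by n: T² = 4 · 5.7372 = 22.9487.

T² ≈ 22.9487


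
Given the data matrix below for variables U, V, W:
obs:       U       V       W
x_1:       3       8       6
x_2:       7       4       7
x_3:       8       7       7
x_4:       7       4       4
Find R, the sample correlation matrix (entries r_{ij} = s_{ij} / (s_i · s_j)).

Step 1 — column means:
  mean(U) = (3 + 7 + 8 + 7) / 4 = 25/4 = 6.25
  mean(V) = (8 + 4 + 7 + 4) / 4 = 23/4 = 5.75
  mean(W) = (6 + 7 + 7 + 4) / 4 = 24/4 = 6

Step 2 — sample variances and covariances s[i,j] = (1/(n-1)) · Σ_k (x_{k,i} - mean_i) · (x_{k,j} - mean_j), with n-1 = 3:
  s[U,U] = ((-3.25)·(-3.25) + (0.75)·(0.75) + (1.75)·(1.75) + (0.75)·(0.75)) / 3 = 14.75/3 = 4.9167
  s[U,V] = ((-3.25)·(2.25) + (0.75)·(-1.75) + (1.75)·(1.25) + (0.75)·(-1.75)) / 3 = -7.75/3 = -2.5833
  s[U,W] = ((-3.25)·(0) + (0.75)·(1) + (1.75)·(1) + (0.75)·(-2)) / 3 = 1/3 = 0.3333
  s[V,V] = ((2.25)·(2.25) + (-1.75)·(-1.75) + (1.25)·(1.25) + (-1.75)·(-1.75)) / 3 = 12.75/3 = 4.25
  s[V,W] = ((2.25)·(0) + (-1.75)·(1) + (1.25)·(1) + (-1.75)·(-2)) / 3 = 3/3 = 1
  s[W,W] = ((0)·(0) + (1)·(1) + (1)·(1) + (-2)·(-2)) / 3 = 6/3 = 2
  Sample standard deviations s_i = √(s[i,i]):
  s(U) = √(4.9167) = 2.2174
  s(V) = √(4.25) = 2.0616
  s(W) = √(2) = 1.4142

Step 3 — r_{ij} = s_{ij} / (s_i · s_j):
  r[U,U] = 1 (diagonal).
  r[U,V] = -2.5833 / (2.2174 · 2.0616) = -2.5833 / 4.5712 = -0.5651
  r[U,W] = 0.3333 / (2.2174 · 1.4142) = 0.3333 / 3.1358 = 0.1063
  r[V,V] = 1 (diagonal).
  r[V,W] = 1 / (2.0616 · 1.4142) = 1 / 2.9155 = 0.343
  r[W,W] = 1 (diagonal).

R is symmetric with unit diagonal. Assembling:

R = [[1, -0.5651, 0.1063],
 [-0.5651, 1, 0.343],
 [0.1063, 0.343, 1]]


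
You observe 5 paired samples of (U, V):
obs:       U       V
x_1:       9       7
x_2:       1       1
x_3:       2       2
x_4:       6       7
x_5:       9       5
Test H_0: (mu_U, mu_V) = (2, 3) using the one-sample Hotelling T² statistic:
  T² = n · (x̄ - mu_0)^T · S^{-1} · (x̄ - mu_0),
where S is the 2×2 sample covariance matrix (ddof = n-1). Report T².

Step 1 — sample mean vector:
  mean(U) = (9 + 1 + 2 + 6 + 9) / 5 = 27/5 = 5.4
  mean(V) = (7 + 1 + 2 + 7 + 5) / 5 = 22/5 = 4.4
  x̄ = (5.4, 4.4),  deviation x̄ - mu_0 = (5.4, 4.4) - (2, 3) = (3.4, 1.4).

Step 2 — sample covariance matrix, S[i,j] = (1/(n-1)) · Σ_k (x_{k,i} - mean_i) · (x_{k,j} - mean_j), divisor n-1 = 4:
  S[U,U] = ((3.6)·(3.6) + (-4.4)·(-4.4) + (-3.4)·(-3.4) + (0.6)·(0.6) + (3.6)·(3.6)) / 4 = 57.2/4 = 14.3
  S[U,V] = ((3.6)·(2.6) + (-4.4)·(-3.4) + (-3.4)·(-2.4) + (0.6)·(2.6) + (3.6)·(0.6)) / 4 = 36.2/4 = 9.05
  S[V,V] = ((2.6)·(2.6) + (-3.4)·(-3.4) + (-2.4)·(-2.4) + (2.6)·(2.6) + (0.6)·(0.6)) / 4 = 31.2/4 = 7.8
  S = [[14.3, 9.05],
 [9.05, 7.8]].

Step 3 — invert S. det(S) = 14.3·7.8 - (9.05)² = 29.6375.
  S^{-1} = (1/det) · [[d, -b], [-b, a]] = [[0.2632, -0.3054],
 [-0.3054, 0.4825]].

Step 4 — quadratic form (x̄ - mu_0)^T · S^{-1} · (x̄ - mu_0):
  S^{-1} · (x̄ - mu_0) = (0.4673, -0.3627),
  (x̄ - mu_0)^T · [...] = (3.4)·(0.4673) + (1.4)·(-0.3627) = 1.0811.

Step 5 — scale by n: T² = 5 · 1.0811 = 5.4053.

T² ≈ 5.4053


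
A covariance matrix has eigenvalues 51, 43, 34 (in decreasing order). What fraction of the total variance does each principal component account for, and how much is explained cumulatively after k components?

Step 1 — total variance = trace(Sigma) = Σ λ_i = 51 + 43 + 34 = 128.

Step 2 — fraction explained by component i = λ_i / Σ λ:
  PC1: 51/128 = 0.3984
  PC2: 43/128 = 0.3359
  PC3: 34/128 = 0.2656

Step 3 — cumulative fraction after k components = (λ_1 + ... + λ_k) / Σ λ:
  k = 1: 51/128 = 0.3984
  k = 2: (51 + 43)/128 = 94/128 = 0.7344
  k = 3: (51 + 43 + 34)/128 = 128/128 = 1

Summary (fraction, with percent):

explained: PC1 0.3984 (39.84%), PC2 0.3359 (33.59%), PC3 0.2656 (26.56%);  cumulative: 0.3984, 0.7344, 1


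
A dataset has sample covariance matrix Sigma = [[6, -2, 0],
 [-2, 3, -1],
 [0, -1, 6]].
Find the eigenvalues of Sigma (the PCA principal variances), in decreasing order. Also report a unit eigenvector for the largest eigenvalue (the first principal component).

Step 1 — characteristic polynomial p(λ) = det(λI - Sigma) = λ³ - tr·λ² + c_1·λ - det, where tr = trace, c_1 = sum of the principal 2×2 minors, det = det(Sigma):
  tr = 6 + 3 + 6 = 15,
  c_1 = (6·3 - (-2)²) + (6·6 - (0)²) + (3·6 - (-1)²) = 14 + 36 + 17 = 67,
  det = 6·(3·6 - (-1)²) - (-2)·((-2)·6 - (-1)·(0)) + (0)·((-2)·(-1) - 3·(0)) = 6·(17) - (-2)·(-12) + (0)·(2) = 78.
  So p(λ) = λ³ - 15λ² + 67λ - 78.
Step 2 — look for an integer root (rational root theorem: any rational root is an integer divisor of 78). Testing λ = 6:
  p(6) = 216 - 540 + 402 - 78 = 0  ✓
  Dividing out (λ - 6): p(λ) = (λ - 6)(λ² - 9λ + 13).
Step 3 — remaining eigenvalues from the quadratic λ² - 9λ + 13 = 0:
  Δ = 9² - 4·13 = 81 - 52 = 29,  λ = (9 ± √29)/2 = (9 ± 5.3852)/2 ≈ 7.1926 or 1.8074.
  Sorted: λ_1 = 7.1926,  λ_2 = 6,  λ_3 = 1.8074  (check: sum = 15 = tr ✓).

Step 4 — unit eigenvector for λ_1 ≈ 7.1926: v spans the null space of (Sigma - λ_1 I), whose rows are
  r_1 = (-1.1926, -2, 0),  r_2 = (-2, -4.1926, -1),  r_3 = (0, -1, -1.1926).
  v is orthogonal to every row, so take v ∝ r_1 × r_2 = ((-2)·(-1) - (0)·(-4.1926), (0)·(-2) - (-1.1926)·(-1), (-1.1926)·(-4.1926) - (-2)·(-2)) ≈ (2, -1.1926, 1).
  Let u = (2, -1.1926, 1).
  ||u|| = √((2)² + (-1.1926)² + (1)²) = √(6.4223) ≈ 2.5342,  v_1 = u/||u|| ≈ (0.7892, -0.4706, 0.3946) (||v_1|| = 1).

λ_1 = 7.1926,  λ_2 = 6,  λ_3 = 1.8074;  v_1 ≈ (0.7892, -0.4706, 0.3946)


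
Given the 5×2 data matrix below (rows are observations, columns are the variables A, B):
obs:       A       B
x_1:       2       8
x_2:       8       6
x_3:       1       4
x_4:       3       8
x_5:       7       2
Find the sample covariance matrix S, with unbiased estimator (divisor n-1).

Step 1 — column means:
  mean(A) = (2 + 8 + 1 + 3 + 7) / 5 = 21/5 = 4.2
  mean(B) = (8 + 6 + 4 + 8 + 2) / 5 = 28/5 = 5.6

Step 2 — sample covariance S[i,j] = (1/(n-1)) · Σ_k (x_{k,i} - mean_i) · (x_{k,j} - mean_j), with n-1 = 4.
  S[A,A] = ((-2.2)·(-2.2) + (3.8)·(3.8) + (-3.2)·(-3.2) + (-1.2)·(-1.2) + (2.8)·(2.8)) / 4 = 38.8/4 = 9.7
  S[A,B] = ((-2.2)·(2.4) + (3.8)·(0.4) + (-3.2)·(-1.6) + (-1.2)·(2.4) + (2.8)·(-3.6)) / 4 = -11.6/4 = -2.9
  S[B,B] = ((2.4)·(2.4) + (0.4)·(0.4) + (-1.6)·(-1.6) + (2.4)·(2.4) + (-3.6)·(-3.6)) / 4 = 27.2/4 = 6.8

S is symmetric (S[j,i] = S[i,j]). Assembling:

S = [[9.7, -2.9],
 [-2.9, 6.8]]


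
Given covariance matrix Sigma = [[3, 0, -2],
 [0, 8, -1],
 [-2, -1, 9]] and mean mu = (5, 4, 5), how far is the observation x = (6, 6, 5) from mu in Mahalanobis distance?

Step 1 — centre the observation: (x - mu) = (1, 2, 0).

Step 2 — invert Sigma (cofactor / det for 3×3, or solve directly):
  Sigma^{-1} = [[0.3923, 0.011, 0.0884],
 [0.011, 0.1271, 0.0166],
 [0.0884, 0.0166, 0.1326]].

Step 3 — form the quadratic (x - mu)^T · Sigma^{-1} · (x - mu):
  Sigma^{-1} · (x - mu) = (0.4144, 0.2652, 0.1215).
  (x - mu)^T · [Sigma^{-1} · (x - mu)] = (1)·(0.4144) + (2)·(0.2652) + (0)·(0.1215) = 0.9448.

Step 4 — take square root: d = √(0.9448) ≈ 0.972.

d(x, mu) = √(0.9448) ≈ 0.972


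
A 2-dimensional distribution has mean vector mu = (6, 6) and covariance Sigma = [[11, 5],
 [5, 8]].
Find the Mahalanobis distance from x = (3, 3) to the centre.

Step 1 — centre the observation: (x - mu) = (-3, -3).

Step 2 — invert Sigma. det(Sigma) = 11·8 - (5)² = 63.
  Sigma^{-1} = (1/det) · [[d, -b], [-b, a]] = [[0.127, -0.0794],
 [-0.0794, 0.1746]].

Step 3 — form the quadratic (x - mu)^T · Sigma^{-1} · (x - mu):
  Sigma^{-1} · (x - mu) = (-0.1429, -0.2857).
  (x - mu)^T · [Sigma^{-1} · (x - mu)] = (-3)·(-0.1429) + (-3)·(-0.2857) = 1.2857.

Step 4 — take square root: d = √(1.2857) ≈ 1.1339.

d(x, mu) = √(1.2857) ≈ 1.1339


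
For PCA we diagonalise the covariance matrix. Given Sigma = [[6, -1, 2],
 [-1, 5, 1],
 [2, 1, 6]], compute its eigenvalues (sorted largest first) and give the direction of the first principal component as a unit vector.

Step 1 — characteristic polynomial p(λ) = det(λI - Sigma) = λ³ - tr·λ² + c_1·λ - det, where tr = trace, c_1 = sum of the principal 2×2 minors, det = det(Sigma):
  tr = 6 + 5 + 6 = 17,
  c_1 = (6·5 - (-1)²) + (6·6 - (2)²) + (5·6 - (1)²) = 29 + 32 + 29 = 90,
  det = 6·(5·6 - (1)²) - (-1)·((-1)·6 - (1)·(2)) + (2)·((-1)·(1) - 5·(2)) = 6·(29) - (-1)·(-8) + (2)·(-11) = 144.
  So p(λ) = λ³ - 17λ² + 90λ - 144.
Step 2 — look for an integer root (rational root theorem: any rational root is an integer divisor of 144). Testing λ = 3:
  p(3) = 27 - 153 + 270 - 144 = 0  ✓
  Dividing out (λ - 3): p(λ) = (λ - 3)(λ² - 14λ + 48).
Step 3 — remaining eigenvalues from the quadratic λ² - 14λ + 48 = 0:
  Δ = 14² - 4·48 = 196 - 192 = 4,  λ = (14 ± √4)/2 = (14 ± 2)/2 = 8 or 6.
  Sorted: λ_1 = 8,  λ_2 = 6,  λ_3 = 3  (check: sum = 17 = tr ✓).

Step 4 — unit eigenvector for λ_1 = 8: v spans the null space of (Sigma - λ_1 I), whose rows are
  r_1 = (-2, -1, 2),  r_2 = (-1, -3, 1),  r_3 = (2, 1, -2).
  v is orthogonal to every row, so take v ∝ r_1 × r_2 = ((-1)·(1) - (2)·(-3), (2)·(-1) - (-2)·(1), (-2)·(-3) - (-1)·(-1)) = (5, 0, 5).
  Rescale (divide by 5): u = (1, 0, 1).
  ||u|| = √((1)² + (0)² + (1)²) = √(2) ≈ 1.4142,  v_1 = u/||u|| ≈ (0.7071, 0, 0.7071) (||v_1|| = 1).

λ_1 = 8,  λ_2 = 6,  λ_3 = 3;  v_1 ≈ (0.7071, 0, 0.7071)
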